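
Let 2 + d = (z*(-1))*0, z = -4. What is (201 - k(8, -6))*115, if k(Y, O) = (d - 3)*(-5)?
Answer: 20240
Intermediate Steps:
d = -2 (d = -2 - 4*(-1)*0 = -2 + 4*0 = -2 + 0 = -2)
k(Y, O) = 25 (k(Y, O) = (-2 - 3)*(-5) = -5*(-5) = 25)
(201 - k(8, -6))*115 = (201 - 1*25)*115 = (201 - 25)*115 = 176*115 = 20240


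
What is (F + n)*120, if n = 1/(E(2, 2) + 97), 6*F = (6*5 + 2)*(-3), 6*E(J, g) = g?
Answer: -140070/73 ≈ -1918.8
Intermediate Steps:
E(J, g) = g/6
F = -16 (F = ((6*5 + 2)*(-3))/6 = ((30 + 2)*(-3))/6 = (32*(-3))/6 = (⅙)*(-96) = -16)
n = 3/292 (n = 1/((⅙)*2 + 97) = 1/(⅓ + 97) = 1/(292/3) = 3/292 ≈ 0.010274)
(F + n)*120 = (-16 + 3/292)*120 = -4669/292*120 = -140070/73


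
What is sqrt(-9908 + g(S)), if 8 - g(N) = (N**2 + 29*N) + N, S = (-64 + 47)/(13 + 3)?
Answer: I*sqrt(2526529)/16 ≈ 99.344*I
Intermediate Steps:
S = -17/16 ≈ -1.0625
g(N) = 8 - N**2 - 30*N (g(N) = 8 - ((N**2 + 29*N) + N) = 8 - (N**2 + 30*N) = 8 + (-N**2 - 30*N) = 8 - N**2 - 30*N)
sqrt(-9908 + g(S)) = sqrt(-9908 + (8 - (-17/16)**2 - 30*(-17/16))) = sqrt(-9908 + (8 - 1*289/256 + 255/8)) = sqrt(-9908 + (8 - 289/256 + 255/8)) = sqrt(-9908 + 9919/256) = sqrt(-2526529/256) = I*sqrt(2526529)/16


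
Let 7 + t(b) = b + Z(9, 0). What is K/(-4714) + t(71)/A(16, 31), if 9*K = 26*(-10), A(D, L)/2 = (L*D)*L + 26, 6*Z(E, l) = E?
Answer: 3595981/435630168 ≈ 0.0082547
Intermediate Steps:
Z(E, l) = E/6
t(b) = -11/2 + b (t(b) = -7 + (b + (1/6)*9) = -7 + (b + 3/2) = -7 + (3/2 + b) = -11/2 + b)
A(D, L) = 52 + 2*D*L**2 (A(D, L) = 2*((L*D)*L + 26) = 2*((D*L)*L + 26) = 2*(D*L**2 + 26) = 2*(26 + D*L**2) = 52 + 2*D*L**2)
K = -260/9 (K = (26*(-10))/9 = (1/9)*(-260) = -260/9 ≈ -28.889)
K/(-4714) + t(71)/A(16, 31) = -260/9/(-4714) + (-11/2 + 71)/(52 + 2*16*31**2) = -260/9*(-1/4714) + 131/(2*(52 + 2*16*961)) = 130/21213 + 131/(2*(52 + 30752)) = 130/21213 + (131/2)/30804 = 130/21213 + (131/2)*(1/30804) = 130/21213 + 131/61608 = 3595981/435630168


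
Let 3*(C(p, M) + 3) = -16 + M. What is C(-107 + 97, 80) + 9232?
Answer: 27751/3 ≈ 9250.3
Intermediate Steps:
C(p, M) = -25/3 + M/3 (C(p, M) = -3 + (-16 + M)/3 = -3 + (-16/3 + M/3) = -25/3 + M/3)
C(-107 + 97, 80) + 9232 = (-25/3 + (⅓)*80) + 9232 = (-25/3 + 80/3) + 9232 = 55/3 + 9232 = 27751/3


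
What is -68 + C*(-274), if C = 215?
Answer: -58978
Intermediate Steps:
-68 + C*(-274) = -68 + 215*(-274) = -68 - 58910 = -58978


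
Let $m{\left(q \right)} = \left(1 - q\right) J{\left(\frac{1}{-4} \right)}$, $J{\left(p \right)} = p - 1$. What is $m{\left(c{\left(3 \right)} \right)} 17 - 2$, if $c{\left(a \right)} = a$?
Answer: $\frac{81}{2} \approx 40.5$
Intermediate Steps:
$J{\left(p \right)} = -1 + p$
$m{\left(q \right)} = - \frac{5}{4} + \frac{5 q}{4}$ ($m{\left(q \right)} = \left(1 - q\right) \left(-1 + \frac{1}{-4}\right) = \left(1 - q\right) \left(-1 - \frac{1}{4}\right) = \left(1 - q\right) \left(- \frac{5}{4}\right) = - \frac{5}{4} + \frac{5 q}{4}$)
$m{\left(c{\left(3 \right)} \right)} 17 - 2 = \left(- \frac{5}{4} + \frac{5}{4} \cdot 3\right) 17 - 2 = \left(- \frac{5}{4} + \frac{15}{4}\right) 17 - 2 = \frac{5}{2} \cdot 17 - 2 = \frac{85}{2} - 2 = \frac{81}{2}$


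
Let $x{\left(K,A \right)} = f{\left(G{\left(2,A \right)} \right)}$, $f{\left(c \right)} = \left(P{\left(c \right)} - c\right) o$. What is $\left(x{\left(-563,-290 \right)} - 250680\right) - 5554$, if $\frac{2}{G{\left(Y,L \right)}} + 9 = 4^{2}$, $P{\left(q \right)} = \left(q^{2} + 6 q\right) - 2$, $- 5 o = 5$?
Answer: $- \frac{12555442}{49} \approx -2.5623 \cdot 10^{5}$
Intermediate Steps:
$o = -1$ ($o = \left(- \frac{1}{5}\right) 5 = -1$)
$P{\left(q \right)} = -2 + q^{2} + 6 q$
$G{\left(Y,L \right)} = \frac{2}{7}$ ($G{\left(Y,L \right)} = \frac{2}{-9 + 4^{2}} = \frac{2}{-9 + 16} = \frac{2}{7}$)
$f{\left(c \right)} = 2 - c^{2} - 5 c$ ($f{\left(c \right)} = \left(\left(-2 + c^{2} + 6 c\right) - c\right) \left(-1\right) = \left(-2 + c^{2} + 5 c\right) \left(-1\right) = 2 - c^{2} - 5 c$)
$x{\left(K,A \right)} = \frac{24}{49}$ ($x{\left(K,A \right)} = 2 - \left(\frac{2}{7}\right)^{2} - \frac{10}{7} = 2 - \frac{4}{49} - \frac{10}{7} = \frac{24}{49}$)
$\left(x{\left(-563,-290 \right)} - 250680\right) - 5554 = \left(\frac{24}{49} - 250680\right) - 5554 = - \frac{12283296}{49} - 5554 = - \frac{12555442}{49}$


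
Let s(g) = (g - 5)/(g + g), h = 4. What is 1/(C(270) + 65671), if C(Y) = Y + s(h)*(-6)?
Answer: 4/263767 ≈ 1.5165e-5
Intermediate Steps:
s(g) = (-5 + g)/(2*g) (s(g) = (-5 + g)/((2*g)) = (-5 + g)*(1/(2*g)) = (-5 + g)/(2*g))
C(Y) = ¾ + Y (C(Y) = Y + ((½)*(-5 + 4)/4)*(-6) = Y + ((½)*(¼)*(-1))*(-6) = Y - ⅛*(-6) = Y + ¾ = ¾ + Y)
1/(C(270) + 65671) = 1/((¾ + 270) + 65671) = 1/(1083/4 + 65671) = 1/(263767/4) = 4/263767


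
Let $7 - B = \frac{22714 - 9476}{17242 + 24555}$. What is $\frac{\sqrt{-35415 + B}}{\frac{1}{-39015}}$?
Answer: $- \frac{39015 i \sqrt{1262407086142}}{5971} \approx - 7.3415 \cdot 10^{6} i$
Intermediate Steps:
$B = \frac{279341}{41797}$ ($B = 7 - \frac{22714 - 9476}{17242 + 24555} = 7 - \frac{13238}{41797} = \frac{279341}{41797} \approx 6.6833$)
$\frac{\sqrt{-35415 + B}}{\frac{1}{-39015}} = \frac{\sqrt{-35415 + \frac{279341}{41797}}}{\frac{1}{-39015}} = \frac{\sqrt{- \frac{1479961414}{41797}}}{- \frac{1}{39015}} = \frac{i \sqrt{1262407086142}}{5971} \left(-39015\right) = - \frac{39015 i \sqrt{1262407086142}}{5971}$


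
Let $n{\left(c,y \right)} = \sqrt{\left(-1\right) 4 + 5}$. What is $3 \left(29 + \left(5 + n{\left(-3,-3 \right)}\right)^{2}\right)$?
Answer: $195$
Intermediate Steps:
$n{\left(c,y \right)} = 1$ ($n{\left(c,y \right)} = \sqrt{-4 + 5} = \sqrt{1} = 1$)
$3 \left(29 + \left(5 + n{\left(-3,-3 \right)}\right)^{2}\right) = 3 \left(29 + \left(5 + 1\right)^{2}\right) = 3 \left(29 + 6^{2}\right) = 3 \left(29 + 36\right) = 3 \cdot 65 = 195$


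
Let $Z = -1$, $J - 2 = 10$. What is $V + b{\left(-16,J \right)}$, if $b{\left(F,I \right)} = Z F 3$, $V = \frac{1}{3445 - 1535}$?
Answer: $\frac{91681}{1910} \approx 48.001$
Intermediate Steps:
$J = 12$ ($J = 2 + 10 = 12$)
$V = \frac{1}{1910} \approx 0.00052356$
$b{\left(F,I \right)} = - 3 F$ ($b{\left(F,I \right)} = - F 3 = - 3 F$)
$V + b{\left(-16,J \right)} = \frac{1}{1910} - -48 = \frac{1}{1910} + 48 = \frac{91681}{1910}$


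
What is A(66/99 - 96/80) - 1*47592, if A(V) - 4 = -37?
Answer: -47625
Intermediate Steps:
A(V) = -33 (A(V) = 4 - 37 = -33)
A(66/99 - 96/80) - 1*47592 = -33 - 1*47592 = -33 - 47592 = -47625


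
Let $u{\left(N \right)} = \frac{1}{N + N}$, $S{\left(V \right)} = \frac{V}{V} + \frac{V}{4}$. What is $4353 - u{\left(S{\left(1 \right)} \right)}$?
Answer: $\frac{21763}{5} \approx 4352.6$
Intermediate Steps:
$S{\left(V \right)} = 1 + \frac{V}{4}$ ($S{\left(V \right)} = 1 + V \frac{1}{4} = 1 + \frac{V}{4}$)
$u{\left(N \right)} = \frac{1}{2 N}$
$4353 - u{\left(S{\left(1 \right)} \right)} = 4353 - \frac{1}{2 \left(1 + \frac{1}{4} \cdot 1\right)} = 4353 - \frac{1}{2 \left(1 + \frac{1}{4}\right)} = 4353 - \frac{1}{2 \cdot \frac{5}{4}} = 4353 - \frac{1}{2} \cdot \frac{4}{5} = 4353 - \frac{2}{5} = \frac{21763}{5}$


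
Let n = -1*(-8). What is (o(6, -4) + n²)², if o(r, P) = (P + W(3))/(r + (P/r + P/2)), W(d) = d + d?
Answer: 104329/25 ≈ 4173.2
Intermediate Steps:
W(d) = 2*d
o(r, P) = (6 + P)/(r + P/2 + P/r) (o(r, P) = (P + 2*3)/(r + (P/r + P/2)) = (P + 6)/(r + (P/r + P*(½))) = (6 + P)/(r + (P/r + P/2)) = (6 + P)/(r + (P/2 + P/r)) = (6 + P)/(r + P/2 + P/r))
n = 8
(o(6, -4) + n²)² = (2*6*(6 - 4)/(2*(-4) + 2*6² - 4*6) + 8²)² = (2*6*2/(-8 + 2*36 - 24) + 64)² = (2*6*2/(-8 + 72 - 24) + 64)² = (2*6*2/40 + 64)² = (2*6*(1/40)*2 + 64)² = (⅗ + 64)² = (323/5)² = 104329/25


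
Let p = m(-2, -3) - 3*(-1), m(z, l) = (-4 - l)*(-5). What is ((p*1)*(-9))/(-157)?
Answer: 72/157 ≈ 0.45860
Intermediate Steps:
m(z, l) = 20 + 5*l
p = 8 (p = (20 + 5*(-3)) - 3*(-1) = (20 - 15) + 3 = 5 + 3 = 8)
((p*1)*(-9))/(-157) = ((8*1)*(-9))/(-157) = (8*(-9))*(-1/157) = -72*(-1/157) = 72/157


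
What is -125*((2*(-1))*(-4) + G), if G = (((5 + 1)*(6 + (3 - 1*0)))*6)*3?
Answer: -122500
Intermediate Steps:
G = 972 (G = ((6*(6 + (3 + 0)))*6)*3 = ((6*(6 + 3))*6)*3 = ((6*9)*6)*3 = (54*6)*3 = 324*3 = 972)
-125*((2*(-1))*(-4) + G) = -125*((2*(-1))*(-4) + 972) = -125*(-2*(-4) + 972) = -125*(8 + 972) = -125*980 = -122500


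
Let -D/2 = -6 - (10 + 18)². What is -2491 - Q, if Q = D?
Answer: -4071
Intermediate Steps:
D = 1580 (D = -2*(-6 - (10 + 18)²) = -2*(-6 - 1*28²) = -2*(-6 - 1*784) = -2*(-6 - 784) = -2*(-790) = 1580)
Q = 1580
-2491 - Q = -2491 - 1*1580 = -2491 - 1580 = -4071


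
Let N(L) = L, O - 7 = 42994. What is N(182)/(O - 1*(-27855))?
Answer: 91/35428 ≈ 0.0025686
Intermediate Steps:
O = 43001 (O = 7 + 42994 = 43001)
N(182)/(O - 1*(-27855)) = 182/(43001 - 1*(-27855)) = 182/(43001 + 27855) = 182/70856 = 182*(1/70856) = 91/35428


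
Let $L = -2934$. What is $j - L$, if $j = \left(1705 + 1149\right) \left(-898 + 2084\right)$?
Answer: $3387778$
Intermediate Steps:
$j = 3384844$ ($j = 2854 \cdot 1186 = 3384844$)
$j - L = 3384844 - -2934 = 3384844 + 2934 = 3387778$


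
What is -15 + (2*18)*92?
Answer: 3297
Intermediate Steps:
-15 + (2*18)*92 = -15 + 36*92 = -15 + 3312 = 3297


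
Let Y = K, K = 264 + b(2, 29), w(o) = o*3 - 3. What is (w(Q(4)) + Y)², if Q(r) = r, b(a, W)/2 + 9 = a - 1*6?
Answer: 61009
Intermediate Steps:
b(a, W) = -30 + 2*a (b(a, W) = -18 + 2*(a - 1*6) = -18 + 2*(a - 6) = -18 + 2*(-6 + a) = -18 + (-12 + 2*a) = -30 + 2*a)
w(o) = -3 + 3*o (w(o) = 3*o - 3 = -3 + 3*o)
K = 238 (K = 264 + (-30 + 2*2) = 264 + (-30 + 4) = 264 - 26 = 238)
Y = 238
(w(Q(4)) + Y)² = ((-3 + 3*4) + 238)² = ((-3 + 12) + 238)² = (9 + 238)² = 247² = 61009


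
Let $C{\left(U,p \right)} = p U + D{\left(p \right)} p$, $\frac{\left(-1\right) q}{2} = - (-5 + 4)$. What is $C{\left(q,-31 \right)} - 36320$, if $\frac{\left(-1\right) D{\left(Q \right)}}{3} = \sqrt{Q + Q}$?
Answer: $-36258 + 93 i \sqrt{62} \approx -36258.0 + 732.28 i$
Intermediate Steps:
$q = -2$ ($q = - 2 \left(- (-5 + 4)\right) = - 2 \left(\left(-1\right) \left(-1\right)\right) = \left(-2\right) 1 = -2$)
$D{\left(Q \right)} = - 3 \sqrt{2} \sqrt{Q}$ ($D{\left(Q \right)} = - 3 \sqrt{Q + Q} = - 3 \sqrt{2 Q} = - 3 \sqrt{2} \sqrt{Q}$)
$C{\left(U,p \right)} = U p - 3 \sqrt{2} p^{\frac{3}{2}}$ ($C{\left(U,p \right)} = p U + - 3 \sqrt{2} \sqrt{p} p = U p - 3 \sqrt{2} p^{\frac{3}{2}}$)
$C{\left(q,-31 \right)} - 36320 = - 31 \left(-2 - 3 \sqrt{2} \sqrt{-31}\right) - 36320 = - 31 \left(-2 - 3 \sqrt{2} i \sqrt{31}\right) - 36320 = - 31 \left(-2 - 3 i \sqrt{62}\right) - 36320 = \left(62 + 93 i \sqrt{62}\right) - 36320 = -36258 + 93 i \sqrt{62}$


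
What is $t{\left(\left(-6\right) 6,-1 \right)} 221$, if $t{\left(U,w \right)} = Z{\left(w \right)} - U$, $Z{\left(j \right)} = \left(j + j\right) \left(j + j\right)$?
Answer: $8840$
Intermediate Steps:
$Z{\left(j \right)} = 4 j^{2}$ ($Z{\left(j \right)} = 2 j 2 j = 4 j^{2}$)
$t{\left(U,w \right)} = - U + 4 w^{2}$ ($t{\left(U,w \right)} = 4 w^{2} - U = - U + 4 w^{2}$)
$t{\left(\left(-6\right) 6,-1 \right)} 221 = \left(- \left(-6\right) 6 + 4 \left(-1\right)^{2}\right) 221 = \left(\left(-1\right) \left(-36\right) + 4 \cdot 1\right) 221 = \left(36 + 4\right) 221 = 40 \cdot 221 = 8840$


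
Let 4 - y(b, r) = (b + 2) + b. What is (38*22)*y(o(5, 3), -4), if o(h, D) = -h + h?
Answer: 1672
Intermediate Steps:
o(h, D) = 0
y(b, r) = 2 - 2*b (y(b, r) = 4 - ((b + 2) + b) = 4 - ((2 + b) + b) = 4 - (2 + 2*b) = 4 + (-2 - 2*b) = 2 - 2*b)
(38*22)*y(o(5, 3), -4) = (38*22)*(2 - 2*0) = 836*(2 + 0) = 836*2 = 1672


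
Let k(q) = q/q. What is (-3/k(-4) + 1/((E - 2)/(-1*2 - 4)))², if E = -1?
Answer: 1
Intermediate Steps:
k(q) = 1
(-3/k(-4) + 1/((E - 2)/(-1*2 - 4)))² = (-3/1 + 1/((-1 - 2)/(-1*2 - 4)))² = (-3*1 + 1/(-3/(-2 - 4)))² = (-3 + 1/(-3/(-6)))² = (-3 + 1/(-3*(-⅙)))² = (-3 + 1/(½))² = (-3 + 2)² = (-1)² = 1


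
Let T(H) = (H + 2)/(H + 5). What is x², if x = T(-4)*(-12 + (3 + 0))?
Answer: 324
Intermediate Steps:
T(H) = (2 + H)/(5 + H)
x = 18 (x = ((2 - 4)/(5 - 4))*(-12 + (3 + 0)) = (-2/1)*(-12 + 3) = (1*(-2))*(-9) = -2*(-9) = 18)
x² = 18² = 324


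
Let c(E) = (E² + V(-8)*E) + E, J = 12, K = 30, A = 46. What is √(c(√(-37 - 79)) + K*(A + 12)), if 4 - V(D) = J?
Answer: √(1624 - 14*I*√29) ≈ 40.31 - 0.9352*I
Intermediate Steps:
V(D) = -8 (V(D) = 4 - 1*12 = 4 - 12 = -8)
c(E) = E² - 7*E (c(E) = (E² - 8*E) + E = E² - 7*E)
√(c(√(-37 - 79)) + K*(A + 12)) = √(√(-37 - 79)*(-7 + √(-37 - 79)) + 30*(46 + 12)) = √(√(-116)*(-7 + √(-116)) + 30*58) = √((2*I*√29)*(-7 + 2*I*√29) + 1740) = √(2*I*√29*(-7 + 2*I*√29) + 1740) = √(1740 + 2*I*√29*(-7 + 2*I*√29))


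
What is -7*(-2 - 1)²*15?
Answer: -945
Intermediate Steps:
-7*(-2 - 1)²*15 = -7*(-3)²*15 = -7*9*15 = -63*15 = -945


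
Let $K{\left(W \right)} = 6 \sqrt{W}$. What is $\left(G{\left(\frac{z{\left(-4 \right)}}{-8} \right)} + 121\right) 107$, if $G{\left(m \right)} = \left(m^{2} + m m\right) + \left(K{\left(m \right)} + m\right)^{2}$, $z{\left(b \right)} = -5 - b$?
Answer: $\frac{859745}{64} + \frac{321 \sqrt{2}}{8} \approx 13490.0$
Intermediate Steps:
$G{\left(m \right)} = \left(m + 6 \sqrt{m}\right)^{2} + 2 m^{2}$ ($G{\left(m \right)} = \left(m^{2} + m m\right) + \left(6 \sqrt{m} + m\right)^{2} = \left(m^{2} + m^{2}\right) + \left(m + 6 \sqrt{m}\right)^{2} = 2 m^{2} + \left(m + 6 \sqrt{m}\right)^{2} = \left(m + 6 \sqrt{m}\right)^{2} + 2 m^{2}$)
$\left(G{\left(\frac{z{\left(-4 \right)}}{-8} \right)} + 121\right) 107 = \left(\left(\left(\frac{-5 - -4}{-8} + 6 \sqrt{\frac{-5 - -4}{-8}}\right)^{2} + 2 \left(\frac{-5 - -4}{-8}\right)^{2}\right) + 121\right) 107 = \left(\left(\left(\left(-5 + 4\right) \left(- \frac{1}{8}\right) + 6 \sqrt{\left(-5 + 4\right) \left(- \frac{1}{8}\right)}\right)^{2} + 2 \left(\left(-5 + 4\right) \left(- \frac{1}{8}\right)\right)^{2}\right) + 121\right) 107 = \left(\left(\left(\left(-1\right) \left(- \frac{1}{8}\right) + 6 \sqrt{\left(-1\right) \left(- \frac{1}{8}\right)}\right)^{2} + 2 \left(\left(-1\right) \left(- \frac{1}{8}\right)\right)^{2}\right) + 121\right) 107 = \left(\left(\left(\frac{1}{8} + \frac{6}{2 \sqrt{2}}\right)^{2} + \frac{2}{64}\right) + 121\right) 107 = \left(\left(\left(\frac{1}{8} + 6 \frac{\sqrt{2}}{4}\right)^{2} + 2 \cdot \frac{1}{64}\right) + 121\right) 107 = \left(\left(\left(\frac{1}{8} + \frac{3 \sqrt{2}}{2}\right)^{2} + \frac{1}{32}\right) + 121\right) 107 = \left(\left(\frac{1}{32} + \left(\frac{1}{8} + \frac{3 \sqrt{2}}{2}\right)^{2}\right) + 121\right) 107 = \left(\frac{3873}{32} + \left(\frac{1}{8} + \frac{3 \sqrt{2}}{2}\right)^{2}\right) 107 = \frac{414411}{32} + 107 \left(\frac{1}{8} + \frac{3 \sqrt{2}}{2}\right)^{2}$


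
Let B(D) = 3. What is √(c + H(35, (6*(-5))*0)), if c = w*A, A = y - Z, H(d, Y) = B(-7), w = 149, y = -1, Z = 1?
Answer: I*√295 ≈ 17.176*I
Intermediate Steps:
H(d, Y) = 3
A = -2 (A = -1 - 1*1 = -1 - 1 = -2)
c = -298 (c = 149*(-2) = -298)
√(c + H(35, (6*(-5))*0)) = √(-298 + 3) = √(-295) = I*√295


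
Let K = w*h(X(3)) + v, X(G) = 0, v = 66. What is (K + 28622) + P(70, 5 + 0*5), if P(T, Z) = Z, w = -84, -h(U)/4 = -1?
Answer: 28357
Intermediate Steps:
h(U) = 4 (h(U) = -4*(-1) = 4)
K = -270 (K = -84*4 + 66 = -336 + 66 = -270)
(K + 28622) + P(70, 5 + 0*5) = (-270 + 28622) + (5 + 0*5) = 28352 + (5 + 0) = 28352 + 5 = 28357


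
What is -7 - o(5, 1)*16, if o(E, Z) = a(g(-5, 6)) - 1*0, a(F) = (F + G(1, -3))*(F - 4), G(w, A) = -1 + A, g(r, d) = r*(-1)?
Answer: -23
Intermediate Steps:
g(r, d) = -r
a(F) = (-4 + F)² (a(F) = (F + (-1 - 3))*(F - 4) = (F - 4)*(-4 + F) = (-4 + F)*(-4 + F) = (-4 + F)²)
o(E, Z) = 1 (o(E, Z) = (16 + (-1*(-5))² - (-8)*(-5)) - 1*0 = (16 + 5² - 8*5) + 0 = (16 + 25 - 40) + 0 = 1 + 0 = 1)
-7 - o(5, 1)*16 = -7 - 16 = -23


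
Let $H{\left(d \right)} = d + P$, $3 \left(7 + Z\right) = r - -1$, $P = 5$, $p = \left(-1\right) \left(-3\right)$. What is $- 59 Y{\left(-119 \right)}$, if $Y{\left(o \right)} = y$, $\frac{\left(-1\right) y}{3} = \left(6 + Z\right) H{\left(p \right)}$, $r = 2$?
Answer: $0$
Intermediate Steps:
$p = 3$
$Z = -6$ ($Z = -7 + \frac{2 - -1}{3} = -7 + \frac{2 + 1}{3} = -7 + \frac{1}{3} \cdot 3 = -7 + 1 = -6$)
$H{\left(d \right)} = 5 + d$ ($H{\left(d \right)} = d + 5 = 5 + d$)
$y = 0$ ($y = - 3 \left(6 - 6\right) \left(5 + 3\right) = - 3 \cdot 0 \cdot 8 = \left(-3\right) 0 = 0$)
$Y{\left(o \right)} = 0$
$- 59 Y{\left(-119 \right)} = \left(-59\right) 0 = 0$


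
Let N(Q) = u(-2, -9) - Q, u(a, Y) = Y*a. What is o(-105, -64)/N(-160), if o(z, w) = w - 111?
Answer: -175/178 ≈ -0.98315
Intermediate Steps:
N(Q) = 18 - Q (N(Q) = -9*(-2) - Q = 18 - Q)
o(z, w) = -111 + w
o(-105, -64)/N(-160) = (-111 - 64)/(18 - 1*(-160)) = -175/(18 + 160) = -175/178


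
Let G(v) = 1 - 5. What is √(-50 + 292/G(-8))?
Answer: I*√123 ≈ 11.091*I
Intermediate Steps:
G(v) = -4
√(-50 + 292/G(-8)) = √(-50 + 292/(-4)) = √(-50 + 292*(-¼)) = √(-50 - 73) = √(-123) = I*√123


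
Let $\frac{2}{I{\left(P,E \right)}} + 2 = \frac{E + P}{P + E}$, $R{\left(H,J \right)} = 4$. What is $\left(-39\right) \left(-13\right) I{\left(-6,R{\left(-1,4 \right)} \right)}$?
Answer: $-1014$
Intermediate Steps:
$I{\left(P,E \right)} = -2$ ($I{\left(P,E \right)} = \frac{2}{-2 + \frac{E + P}{P + E}} = \frac{2}{-2 + \frac{E + P}{E + P}} = \frac{2}{-2 + 1} = \frac{2}{-1} = 2 \left(-1\right) = -2$)
$\left(-39\right) \left(-13\right) I{\left(-6,R{\left(-1,4 \right)} \right)} = \left(-39\right) \left(-13\right) \left(-2\right) = 507 \left(-2\right) = -1014$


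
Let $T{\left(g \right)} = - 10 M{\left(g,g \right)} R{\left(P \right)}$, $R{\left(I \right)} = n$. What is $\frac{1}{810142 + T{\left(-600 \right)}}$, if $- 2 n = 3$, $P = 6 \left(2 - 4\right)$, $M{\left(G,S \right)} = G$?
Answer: $\frac{1}{801142} \approx 1.2482 \cdot 10^{-6}$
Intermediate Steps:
$P = -12$ ($P = 6 \left(-2\right) = -12$)
$n = - \frac{3}{2}$ ($n = \left(- \frac{1}{2}\right) 3 = - \frac{3}{2} \approx -1.5$)
$R{\left(I \right)} = - \frac{3}{2}$
$T{\left(g \right)} = 15 g$ ($T{\left(g \right)} = - 10 g \left(- \frac{3}{2}\right) = 15 g$)
$\frac{1}{810142 + T{\left(-600 \right)}} = \frac{1}{810142 + 15 \left(-600\right)} = \frac{1}{810142 - 9000} = \frac{1}{801142}$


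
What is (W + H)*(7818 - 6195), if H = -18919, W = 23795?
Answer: 7913748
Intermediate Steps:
(W + H)*(7818 - 6195) = (23795 - 18919)*(7818 - 6195) = 4876*1623 = 7913748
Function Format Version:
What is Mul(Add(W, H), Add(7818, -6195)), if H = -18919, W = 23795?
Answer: 7913748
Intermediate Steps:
Mul(Add(W, H), Add(7818, -6195)) = Mul(Add(23795, -18919), Add(7818, -6195)) = Mul(4876, 1623) = 7913748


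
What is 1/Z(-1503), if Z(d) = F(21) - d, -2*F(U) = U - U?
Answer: 1/1503 ≈ 0.00066534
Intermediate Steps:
F(U) = 0 (F(U) = -(U - U)/2 = -1/2*0 = 0)
Z(d) = -d (Z(d) = 0 - d = -d)
1/Z(-1503) = 1/(-1*(-1503)) = 1/1503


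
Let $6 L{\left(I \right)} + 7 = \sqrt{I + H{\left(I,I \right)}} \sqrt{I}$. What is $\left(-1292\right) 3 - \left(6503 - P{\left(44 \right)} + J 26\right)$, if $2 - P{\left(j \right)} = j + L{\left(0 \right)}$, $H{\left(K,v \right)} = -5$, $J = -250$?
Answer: $- \frac{23519}{6} \approx -3919.8$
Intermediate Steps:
$L{\left(I \right)} = - \frac{7}{6} + \frac{\sqrt{I} \sqrt{-5 + I}}{6}$ ($L{\left(I \right)} = - \frac{7}{6} + \frac{\sqrt{I - 5} \sqrt{I}}{6} = - \frac{7}{6} + \frac{\sqrt{-5 + I} \sqrt{I}}{6} = - \frac{7}{6} + \frac{\sqrt{I} \sqrt{-5 + I}}{6}$)
$P{\left(j \right)} = \frac{19}{6} - j$ ($P{\left(j \right)} = 2 - \left(j - \left(\frac{7}{6} - \frac{\sqrt{0} \sqrt{-5 + 0}}{6}\right)\right) = 2 - \left(j - \left(\frac{7}{6} + 0 \sqrt{-5}\right)\right) = 2 - \left(j - \left(\frac{7}{6} + 0 i \sqrt{5}\right)\right) = 2 - \left(j + \left(- \frac{7}{6} + 0\right)\right) = 2 - \left(j - \frac{7}{6}\right) = 2 - \left(- \frac{7}{6} + j\right) = \frac{19}{6} - j$)
$\left(-1292\right) 3 - \left(6503 - P{\left(44 \right)} + J 26\right) = \left(-1292\right) 3 + \left(\left(\left(\frac{19}{6} - 44\right) - 6503\right) - \left(-250\right) 26\right) = -3876 + \left(\left(\left(\frac{19}{6} - 44\right) - 6503\right) - -6500\right) = -3876 + \left(\left(- \frac{245}{6} - 6503\right) + 6500\right) = -3876 + \left(- \frac{39263}{6} + 6500\right) = -3876 - \frac{263}{6} = - \frac{23519}{6}$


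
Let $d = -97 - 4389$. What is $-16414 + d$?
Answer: $-20900$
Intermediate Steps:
$d = -4486$ ($d = -97 - 4389 = -4486$)
$-16414 + d = -16414 - 4486 = -20900$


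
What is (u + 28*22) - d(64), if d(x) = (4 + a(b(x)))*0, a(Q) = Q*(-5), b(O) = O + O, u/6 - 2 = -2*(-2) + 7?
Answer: 694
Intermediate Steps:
u = 78 (u = 12 + 6*(-2*(-2) + 7) = 12 + 6*(4 + 7) = 12 + 6*11 = 12 + 66 = 78)
b(O) = 2*O
a(Q) = -5*Q
d(x) = 0 (d(x) = (4 - 10*x)*0 = 0)
(u + 28*22) - d(64) = (78 + 28*22) - 1*0 = (78 + 616) + 0 = 694 + 0 = 694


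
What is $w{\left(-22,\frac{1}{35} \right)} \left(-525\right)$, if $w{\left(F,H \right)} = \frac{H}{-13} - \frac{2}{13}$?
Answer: $\frac{1065}{13} \approx 81.923$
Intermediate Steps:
$w{\left(F,H \right)} = - \frac{2}{13} - \frac{H}{13}$ ($w{\left(F,H \right)} = H \left(- \frac{1}{13}\right) - \frac{2}{13} = - \frac{H}{13} - \frac{2}{13} = - \frac{2}{13} - \frac{H}{13}$)
$w{\left(-22,\frac{1}{35} \right)} \left(-525\right) = \left(- \frac{2}{13} - \frac{1}{13 \cdot 35}\right) \left(-525\right) = \left(- \frac{2}{13} - \frac{1}{455}\right) \left(-525\right) = \left(- \frac{71}{455}\right) \left(-525\right) = \frac{1065}{13}$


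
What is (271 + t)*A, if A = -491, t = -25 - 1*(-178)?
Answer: -208184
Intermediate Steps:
t = 153 (t = -25 + 178 = 153)
(271 + t)*A = (271 + 153)*(-491) = 424*(-491) = -208184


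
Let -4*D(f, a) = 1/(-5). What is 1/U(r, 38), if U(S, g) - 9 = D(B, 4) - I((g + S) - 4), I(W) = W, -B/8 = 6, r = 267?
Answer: -20/5839 ≈ -0.0034252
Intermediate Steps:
B = -48 (B = -8*6 = -48)
D(f, a) = 1/20 (D(f, a) = -¼/(-5) = -¼*(-⅕) = 1/20)
U(S, g) = 261/20 - S - g (U(S, g) = 9 + (1/20 - ((g + S) - 4)) = 9 + (1/20 - ((S + g) - 4)) = 9 + (1/20 - (-4 + S + g)) = 9 + (1/20 + (4 - S - g)) = 9 + (81/20 - S - g) = 261/20 - S - g)
1/U(r, 38) = 1/(261/20 - 1*267 - 1*38) = 1/(261/20 - 267 - 38) = 1/(-5839/20) = -20/5839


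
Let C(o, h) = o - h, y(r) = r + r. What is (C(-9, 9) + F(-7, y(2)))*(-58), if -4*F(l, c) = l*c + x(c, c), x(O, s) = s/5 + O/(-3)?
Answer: 9454/15 ≈ 630.27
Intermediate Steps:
y(r) = 2*r
x(O, s) = -O/3 + s/5 (x(O, s) = s*(⅕) + O*(-⅓) = s/5 - O/3 = -O/3 + s/5)
F(l, c) = c/30 - c*l/4 (F(l, c) = -(l*c + (-c/3 + c/5))/4 = -(c*l - 2*c/15)/4 = -(-2*c/15 + c*l)/4 = c/30 - c*l/4)
(C(-9, 9) + F(-7, y(2)))*(-58) = ((-9 - 1*9) + (2*2)*(2 - 15*(-7))/60)*(-58) = ((-9 - 9) + (1/60)*4*(2 + 105))*(-58) = (-18 + (1/60)*4*107)*(-58) = (-18 + 107/15)*(-58) = -163/15*(-58) = 9454/15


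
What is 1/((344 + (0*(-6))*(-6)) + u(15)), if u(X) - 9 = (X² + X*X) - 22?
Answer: 1/781 ≈ 0.0012804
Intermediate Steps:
u(X) = -13 + 2*X² (u(X) = 9 + ((X² + X*X) - 22) = 9 + ((X² + X²) - 22) = 9 + (2*X² - 22) = 9 + (-22 + 2*X²) = -13 + 2*X²)
1/((344 + (0*(-6))*(-6)) + u(15)) = 1/((344 + (0*(-6))*(-6)) + (-13 + 2*15²)) = 1/((344 + 0*(-6)) + (-13 + 2*225)) = 1/((344 + 0) + (-13 + 450)) = 1/(344 + 437) = 1/781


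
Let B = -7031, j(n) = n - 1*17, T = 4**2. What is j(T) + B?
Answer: -7032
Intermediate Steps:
T = 16
j(n) = -17 + n (j(n) = n - 17 = -17 + n)
j(T) + B = (-17 + 16) - 7031 = -1 - 7031 = -7032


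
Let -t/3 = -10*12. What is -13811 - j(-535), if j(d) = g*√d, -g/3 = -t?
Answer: -13811 - 1080*I*√535 ≈ -13811.0 - 24980.0*I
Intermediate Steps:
t = 360 (t = -(-30)*12 = -3*(-120) = 360)
g = 1080 (g = -(-3)*360 = -3*(-360) = 1080)
j(d) = 1080*√d
-13811 - j(-535) = -13811 - 1080*√(-535) = -13811 - 1080*I*√535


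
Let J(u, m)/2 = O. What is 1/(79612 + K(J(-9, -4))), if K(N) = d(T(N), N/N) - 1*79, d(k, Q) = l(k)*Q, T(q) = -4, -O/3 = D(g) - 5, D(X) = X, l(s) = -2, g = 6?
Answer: 1/79531 ≈ 1.2574e-5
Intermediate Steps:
O = -3 (O = -3*(6 - 5) = -3*1 = -3)
J(u, m) = -6 (J(u, m) = 2*(-3) = -6)
d(k, Q) = -2*Q
K(N) = -81 (K(N) = -2*N/N - 1*79 = -2*1 - 79 = -2 - 79 = -81)
1/(79612 + K(J(-9, -4))) = 1/(79612 - 81) = 1/79531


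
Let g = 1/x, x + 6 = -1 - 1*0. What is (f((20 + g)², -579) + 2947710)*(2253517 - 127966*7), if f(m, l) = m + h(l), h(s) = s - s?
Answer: 28019623535115/7 ≈ 4.0028e+12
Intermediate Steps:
x = -7 (x = -6 + (-1 - 1*0) = -6 + (-1 + 0) = -6 - 1 = -7)
g = -⅐ (g = 1/(-7) = -⅐ ≈ -0.14286)
h(s) = 0
f(m, l) = m (f(m, l) = m + 0 = m)
(f((20 + g)², -579) + 2947710)*(2253517 - 127966*7) = ((20 - ⅐)² + 2947710)*(2253517 - 127966*7) = ((139/7)² + 2947710)*(2253517 - 895762) = (19321/49 + 2947710)*1357755 = (144457111/49)*1357755 = 28019623535115/7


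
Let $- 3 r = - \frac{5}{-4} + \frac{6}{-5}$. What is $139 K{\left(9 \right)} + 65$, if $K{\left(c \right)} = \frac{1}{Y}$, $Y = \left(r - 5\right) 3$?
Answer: $\frac{16785}{301} \approx 55.764$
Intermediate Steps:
$r = - \frac{1}{60}$ ($r = - \frac{- \frac{5}{-4} + \frac{6}{-5}}{3} = - \frac{\left(-5\right) \left(- \frac{1}{4}\right) + 6 \left(- \frac{1}{5}\right)}{3} = - \frac{\frac{5}{4} - \frac{6}{5}}{3} = \left(- \frac{1}{3}\right) \frac{1}{20} = - \frac{1}{60} \approx -0.016667$)
$Y = - \frac{301}{20}$ ($Y = \left(- \frac{1}{60} - 5\right) 3 = \left(- \frac{301}{60}\right) 3 = - \frac{301}{20} \approx -15.05$)
$K{\left(c \right)} = - \frac{20}{301}$ ($K{\left(c \right)} = \frac{1}{- \frac{301}{20}} = - \frac{20}{301}$)
$139 K{\left(9 \right)} + 65 = 139 \left(- \frac{20}{301}\right) + 65 = - \frac{2780}{301} + 65 = \frac{16785}{301}$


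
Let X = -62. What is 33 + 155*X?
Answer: -9577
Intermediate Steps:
33 + 155*X = 33 + 155*(-62) = 33 - 9610 = -9577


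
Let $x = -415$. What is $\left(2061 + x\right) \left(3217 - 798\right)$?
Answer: $3981674$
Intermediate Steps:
$\left(2061 + x\right) \left(3217 - 798\right) = \left(2061 - 415\right) \left(3217 - 798\right) = 1646 \cdot 2419 = 3981674$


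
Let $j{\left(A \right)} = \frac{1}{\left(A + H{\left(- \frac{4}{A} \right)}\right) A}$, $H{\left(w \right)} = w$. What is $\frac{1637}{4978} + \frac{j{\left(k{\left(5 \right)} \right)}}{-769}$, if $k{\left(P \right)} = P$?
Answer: $\frac{26430935}{80389722} \approx 0.32878$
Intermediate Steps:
$j{\left(A \right)} = \frac{1}{A \left(A - \frac{4}{A}\right)}$ ($j{\left(A \right)} = \frac{1}{\left(A - \frac{4}{A}\right) A} = \frac{1}{A \left(A - \frac{4}{A}\right)}$)
$\frac{1637}{4978} + \frac{j{\left(k{\left(5 \right)} \right)}}{-769} = \frac{1637}{4978} + \frac{1}{\left(-4 + 5^{2}\right) \left(-769\right)} = 1637 \cdot \frac{1}{4978} + \frac{1}{-4 + 25} \left(- \frac{1}{769}\right) = \frac{1637}{4978} + \frac{1}{21} \left(- \frac{1}{769}\right) = \frac{1637}{4978} - \frac{1}{16149} = \frac{26430935}{80389722}$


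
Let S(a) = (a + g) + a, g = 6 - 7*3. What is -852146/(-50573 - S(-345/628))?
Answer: 267573844/15874867 ≈ 16.855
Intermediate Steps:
g = -15 (g = 6 - 21 = -15)
S(a) = -15 + 2*a (S(a) = (a - 15) + a = (-15 + a) + a = -15 + 2*a)
-852146/(-50573 - S(-345/628)) = -852146/(-50573 - (-15 + 2*(-345/628))) = -852146/(-50573 - (-15 - 345/314)) = -852146/(-50573 - 1*(-5055/314)) = -852146/(-50573 + 5055/314) = -852146/(-15874867/314) = -852146*(-314/15874867) = 267573844/15874867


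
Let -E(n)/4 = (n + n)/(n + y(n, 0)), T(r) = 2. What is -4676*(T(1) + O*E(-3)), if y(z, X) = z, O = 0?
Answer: -9352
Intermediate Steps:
E(n) = -4 (E(n) = -4*(n + n)/(n + n) = -4*2*n/(2*n) = -4*2*n*1/(2*n) = -4*1 = -4)
-4676*(T(1) + O*E(-3)) = -4676*(2 + 0*(-4)) = -4676*(2 + 0) = -4676*2 = -9352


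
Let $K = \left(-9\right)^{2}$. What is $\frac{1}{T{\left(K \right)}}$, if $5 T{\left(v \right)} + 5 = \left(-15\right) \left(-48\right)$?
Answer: $\frac{1}{143} \approx 0.006993$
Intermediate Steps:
$K = 81$
$T{\left(v \right)} = 143$ ($T{\left(v \right)} = -1 + \frac{\left(-15\right) \left(-48\right)}{5} = -1 + \frac{1}{5} \cdot 720 = -1 + 144 = 143$)
$\frac{1}{T{\left(K \right)}} = \frac{1}{143}$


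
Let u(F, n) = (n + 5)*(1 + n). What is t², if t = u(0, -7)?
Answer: 144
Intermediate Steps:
u(F, n) = (1 + n)*(5 + n) (u(F, n) = (5 + n)*(1 + n) = (1 + n)*(5 + n))
t = 12 (t = 5 + (-7)² + 6*(-7) = 5 + 49 - 42 = 12)
t² = 12² = 144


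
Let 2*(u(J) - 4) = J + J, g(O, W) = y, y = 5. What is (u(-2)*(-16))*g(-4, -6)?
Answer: -160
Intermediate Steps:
g(O, W) = 5
u(J) = 4 + J (u(J) = 4 + (J + J)/2 = 4 + (2*J)/2 = 4 + J)
(u(-2)*(-16))*g(-4, -6) = ((4 - 2)*(-16))*5 = (2*(-16))*5 = -32*5 = -160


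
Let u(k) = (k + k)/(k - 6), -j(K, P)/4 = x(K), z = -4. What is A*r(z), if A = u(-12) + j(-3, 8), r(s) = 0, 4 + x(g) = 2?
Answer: 0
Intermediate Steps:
x(g) = -2 (x(g) = -4 + 2 = -2)
j(K, P) = 8 (j(K, P) = -4*(-2) = 8)
u(k) = 2*k/(-6 + k) (u(k) = (2*k)/(-6 + k) = 2*k/(-6 + k))
A = 28/3 (A = 2*(-12)/(-6 - 12) + 8 = 2*(-12)/(-18) + 8 = 2*(-12)*(-1/18) + 8 = 4/3 + 8 = 28/3 ≈ 9.3333)
A*r(z) = (28/3)*0 = 0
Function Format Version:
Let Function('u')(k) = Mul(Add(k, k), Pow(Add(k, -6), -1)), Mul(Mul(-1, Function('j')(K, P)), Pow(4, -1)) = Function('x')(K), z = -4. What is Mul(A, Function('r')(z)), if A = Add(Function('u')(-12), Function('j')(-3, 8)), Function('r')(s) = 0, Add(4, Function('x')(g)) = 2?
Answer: 0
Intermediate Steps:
Function('x')(g) = -2 (Function('x')(g) = Add(-4, 2) = -2)
Function('j')(K, P) = 8 (Function('j')(K, P) = Mul(-4, -2) = 8)
Function('u')(k) = Mul(2, k, Pow(Add(-6, k), -1)) (Function('u')(k) = Mul(Mul(2, k), Pow(Add(-6, k), -1)) = Mul(2, k, Pow(Add(-6, k), -1)))
A = Rational(28, 3) (A = Add(Mul(2, -12, Pow(Add(-6, -12), -1)), 8) = Add(Mul(2, -12, Pow(-18, -1)), 8) = Add(Mul(2, -12, Rational(-1, 18)), 8) = Add(Rational(4, 3), 8) = Rational(28, 3) ≈ 9.3333)
Mul(A, Function('r')(z)) = Mul(Rational(28, 3), 0) = 0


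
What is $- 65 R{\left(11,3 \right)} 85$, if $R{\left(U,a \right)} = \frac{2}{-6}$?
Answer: $\frac{5525}{3} \approx 1841.7$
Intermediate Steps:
$R{\left(U,a \right)} = - \frac{1}{3}$ ($R{\left(U,a \right)} = 2 \left(- \frac{1}{6}\right) = - \frac{1}{3}$)
$- 65 R{\left(11,3 \right)} 85 = \left(-65\right) \left(- \frac{1}{3}\right) 85 = \frac{65}{3} \cdot 85 = \frac{5525}{3}$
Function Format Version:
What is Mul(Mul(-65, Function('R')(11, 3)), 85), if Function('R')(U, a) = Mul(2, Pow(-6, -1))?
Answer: Rational(5525, 3) ≈ 1841.7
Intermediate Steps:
Function('R')(U, a) = Rational(-1, 3) (Function('R')(U, a) = Mul(2, Rational(-1, 6)) = Rational(-1, 3))
Mul(Mul(-65, Function('R')(11, 3)), 85) = Mul(Mul(-65, Rational(-1, 3)), 85) = Mul(Rational(65, 3), 85) = Rational(5525, 3)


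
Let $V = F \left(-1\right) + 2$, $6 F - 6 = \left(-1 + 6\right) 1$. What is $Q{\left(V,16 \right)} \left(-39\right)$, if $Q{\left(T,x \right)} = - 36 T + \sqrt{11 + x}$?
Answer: $234 - 117 \sqrt{3} \approx 31.35$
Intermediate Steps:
$F = \frac{11}{6}$ ($F = 1 + \frac{\left(-1 + 6\right) 1}{6} = 1 + \frac{5 \cdot 1}{6} = 1 + \frac{1}{6} \cdot 5 = 1 + \frac{5}{6} = \frac{11}{6} \approx 1.8333$)
$V = \frac{1}{6}$ ($V = \frac{11}{6} \left(-1\right) + 2 = - \frac{11}{6} + 2 = \frac{1}{6} \approx 0.16667$)
$Q{\left(T,x \right)} = \sqrt{11 + x} - 36 T$
$Q{\left(V,16 \right)} \left(-39\right) = \left(\sqrt{11 + 16} - 6\right) \left(-39\right) = \left(\sqrt{27} - 6\right) \left(-39\right) = \left(3 \sqrt{3} - 6\right) \left(-39\right) = \left(-6 + 3 \sqrt{3}\right) \left(-39\right) = 234 - 117 \sqrt{3}$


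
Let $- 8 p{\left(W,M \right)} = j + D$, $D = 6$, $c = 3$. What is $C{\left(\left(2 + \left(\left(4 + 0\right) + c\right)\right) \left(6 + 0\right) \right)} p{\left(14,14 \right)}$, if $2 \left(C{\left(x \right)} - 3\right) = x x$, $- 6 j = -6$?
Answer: $- \frac{10227}{8} \approx -1278.4$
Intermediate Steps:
$j = 1$ ($j = \left(- \frac{1}{6}\right) \left(-6\right) = 1$)
$p{\left(W,M \right)} = - \frac{7}{8}$ ($p{\left(W,M \right)} = - \frac{1 + 6}{8} = \left(- \frac{1}{8}\right) 7 = - \frac{7}{8}$)
$C{\left(x \right)} = 3 + \frac{x^{2}}{2}$ ($C{\left(x \right)} = 3 + \frac{x x}{2} = 3 + \frac{x^{2}}{2}$)
$C{\left(\left(2 + \left(\left(4 + 0\right) + c\right)\right) \left(6 + 0\right) \right)} p{\left(14,14 \right)} = \left(3 + \frac{\left(\left(2 + \left(\left(4 + 0\right) + 3\right)\right) \left(6 + 0\right)\right)^{2}}{2}\right) \left(- \frac{7}{8}\right) = \left(3 + \frac{\left(\left(2 + \left(4 + 3\right)\right) 6\right)^{2}}{2}\right) \left(- \frac{7}{8}\right) = \left(3 + \frac{\left(\left(2 + 7\right) 6\right)^{2}}{2}\right) \left(- \frac{7}{8}\right) = \left(3 + \frac{\left(9 \cdot 6\right)^{2}}{2}\right) \left(- \frac{7}{8}\right) = \left(3 + \frac{54^{2}}{2}\right) \left(- \frac{7}{8}\right) = \left(3 + \frac{1}{2} \cdot 2916\right) \left(- \frac{7}{8}\right) = \left(3 + 1458\right) \left(- \frac{7}{8}\right) = 1461 \left(- \frac{7}{8}\right) = - \frac{10227}{8}$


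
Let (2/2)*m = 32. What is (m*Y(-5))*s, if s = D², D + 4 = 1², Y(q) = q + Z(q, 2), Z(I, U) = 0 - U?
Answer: -2016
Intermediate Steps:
Z(I, U) = -U
m = 32
Y(q) = -2 + q (Y(q) = q - 1*2 = q - 2 = -2 + q)
D = -3 (D = -4 + 1² = -4 + 1 = -3)
s = 9 (s = (-3)² = 9)
(m*Y(-5))*s = (32*(-2 - 5))*9 = (32*(-7))*9 = -224*9 = -2016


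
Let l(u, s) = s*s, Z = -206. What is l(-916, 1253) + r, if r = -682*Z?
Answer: 1710501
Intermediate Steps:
l(u, s) = s²
r = 140492 (r = -682*(-206) = 140492)
l(-916, 1253) + r = 1253² + 140492 = 1570009 + 140492 = 1710501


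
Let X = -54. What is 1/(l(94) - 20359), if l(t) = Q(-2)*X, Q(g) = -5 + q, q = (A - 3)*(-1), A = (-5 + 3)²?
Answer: -1/20035 ≈ -4.9913e-5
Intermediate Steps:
A = 4 (A = (-2)² = 4)
q = -1 (q = (4 - 3)*(-1) = 1*(-1) = -1)
Q(g) = -6 (Q(g) = -5 - 1 = -6)
l(t) = 324 (l(t) = -6*(-54) = 324)
1/(l(94) - 20359) = 1/(324 - 20359) = 1/(-20035) = -1/20035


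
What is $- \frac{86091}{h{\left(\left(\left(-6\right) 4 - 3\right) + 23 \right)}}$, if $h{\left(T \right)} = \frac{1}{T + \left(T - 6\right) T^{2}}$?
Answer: $14118924$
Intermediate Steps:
$h{\left(T \right)} = \frac{1}{T + T^{2} \left(-6 + T\right)}$ ($h{\left(T \right)} = \frac{1}{T + \left(-6 + T\right) T^{2}} = \frac{1}{T + T^{2} \left(-6 + T\right)}$)
$- \frac{86091}{h{\left(\left(\left(-6\right) 4 - 3\right) + 23 \right)}} = - \frac{86091}{\frac{1}{\left(\left(-6\right) 4 - 3\right) + 23} \frac{1}{1 + \left(\left(\left(-6\right) 4 - 3\right) + 23\right)^{2} - 6 \left(\left(\left(-6\right) 4 - 3\right) + 23\right)}} = - \frac{86091}{\frac{1}{\left(-24 - 3\right) + 23} \frac{1}{1 + \left(\left(-24 - 3\right) + 23\right)^{2} - 6 \left(\left(-24 - 3\right) + 23\right)}} = - \frac{86091}{\frac{1}{-27 + 23} \frac{1}{1 + \left(-27 + 23\right)^{2} - 6 \left(-27 + 23\right)}} = - \frac{86091}{\frac{1}{-4} \frac{1}{1 + \left(-4\right)^{2} - -24}} = - \frac{86091}{\left(- \frac{1}{4}\right) \frac{1}{1 + 16 + 24}} = - \frac{86091}{\left(- \frac{1}{4}\right) \frac{1}{41}} = - \frac{86091}{- \frac{1}{164}} = \left(-86091\right) \left(-164\right) = 14118924$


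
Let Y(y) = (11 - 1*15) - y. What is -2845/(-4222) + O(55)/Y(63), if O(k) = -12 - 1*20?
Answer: 325719/282874 ≈ 1.1515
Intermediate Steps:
Y(y) = -4 - y (Y(y) = (11 - 15) - y = -4 - y)
O(k) = -32 (O(k) = -12 - 20 = -32)
-2845/(-4222) + O(55)/Y(63) = -2845/(-4222) - 32/(-4 - 1*63) = -2845*(-1/4222) - 32/(-4 - 63) = 2845/4222 - 32/(-67) = 2845/4222 - 32*(-1/67) = 2845/4222 + 32/67 = 325719/282874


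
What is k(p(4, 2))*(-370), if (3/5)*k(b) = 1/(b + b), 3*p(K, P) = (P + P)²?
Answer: -925/16 ≈ -57.813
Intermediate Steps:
p(K, P) = 4*P²/3 (p(K, P) = (P + P)²/3 = (2*P)²/3 = (4*P²)/3 = 4*P²/3)
k(b) = 5/(6*b) (k(b) = 5/(3*(b + b)) = 5/(3*((2*b))) = 5*(1/(2*b))/3 = 5/(6*b))
k(p(4, 2))*(-370) = (5/(6*(((4/3)*2²))))*(-370) = (5/(6*(((4/3)*4))))*(-370) = (5/(6*(16/3)))*(-370) = ((⅚)*(3/16))*(-370) = (5/32)*(-370) = -925/16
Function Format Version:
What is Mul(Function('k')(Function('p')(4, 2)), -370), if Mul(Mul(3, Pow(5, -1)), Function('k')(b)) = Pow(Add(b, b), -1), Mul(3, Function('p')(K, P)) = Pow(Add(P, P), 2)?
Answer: Rational(-925, 16) ≈ -57.813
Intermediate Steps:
Function('p')(K, P) = Mul(Rational(4, 3), Pow(P, 2)) (Function('p')(K, P) = Mul(Rational(1, 3), Pow(Add(P, P), 2)) = Mul(Rational(1, 3), Pow(Mul(2, P), 2)) = Mul(Rational(1, 3), Mul(4, Pow(P, 2))) = Mul(Rational(4, 3), Pow(P, 2)))
Function('k')(b) = Mul(Rational(5, 6), Pow(b, -1)) (Function('k')(b) = Mul(Rational(5, 3), Pow(Add(b, b), -1)) = Mul(Rational(5, 3), Pow(Mul(2, b), -1)) = Mul(Rational(5, 3), Mul(Rational(1, 2), Pow(b, -1))) = Mul(Rational(5, 6), Pow(b, -1)))
Mul(Function('k')(Function('p')(4, 2)), -370) = Mul(Mul(Rational(5, 6), Pow(Mul(Rational(4, 3), Pow(2, 2)), -1)), -370) = Mul(Mul(Rational(5, 6), Pow(Mul(Rational(4, 3), 4), -1)), -370) = Mul(Mul(Rational(5, 6), Pow(Rational(16, 3), -1)), -370) = Mul(Mul(Rational(5, 6), Rational(3, 16)), -370) = Mul(Rational(5, 32), -370) = Rational(-925, 16)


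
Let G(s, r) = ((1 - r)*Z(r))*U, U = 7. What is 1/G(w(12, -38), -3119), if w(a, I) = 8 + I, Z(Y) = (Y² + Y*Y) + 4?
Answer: 1/424926159840 ≈ 2.3534e-12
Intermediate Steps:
Z(Y) = 4 + 2*Y² (Z(Y) = (Y² + Y²) + 4 = 2*Y² + 4 = 4 + 2*Y²)
G(s, r) = 7*(1 - r)*(4 + 2*r²) (G(s, r) = ((1 - r)*(4 + 2*r²))*7 = 7*(1 - r)*(4 + 2*r²))
1/G(w(12, -38), -3119) = 1/(-14*(-1 - 3119)*(2 + (-3119)²)) = 1/(-14*(-3120)*(2 + 9728161)) = 1/(-14*(-3120)*9728163) = 1/424926159840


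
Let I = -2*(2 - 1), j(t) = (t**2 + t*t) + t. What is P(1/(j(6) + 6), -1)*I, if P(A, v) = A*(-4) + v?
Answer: 44/21 ≈ 2.0952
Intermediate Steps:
j(t) = t + 2*t**2 (j(t) = (t**2 + t**2) + t = 2*t**2 + t = t + 2*t**2)
P(A, v) = v - 4*A (P(A, v) = -4*A + v = v - 4*A)
I = -2 (I = -2*1 = -2)
P(1/(j(6) + 6), -1)*I = (-1 - 4/(6*(1 + 2*6) + 6))*(-2) = (-1 - 4/(6*(1 + 12) + 6))*(-2) = (-1 - 4/(6*13 + 6))*(-2) = (-1 - 4/(78 + 6))*(-2) = (-1 - 4/84)*(-2) = (-1 - 4*1/84)*(-2) = (-1 - 1/21)*(-2) = -22/21*(-2) = 44/21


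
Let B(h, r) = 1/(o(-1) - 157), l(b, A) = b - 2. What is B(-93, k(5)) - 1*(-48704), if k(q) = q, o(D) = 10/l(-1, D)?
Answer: 23426621/481 ≈ 48704.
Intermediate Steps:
l(b, A) = -2 + b
o(D) = -10/3 (o(D) = 10/(-2 - 1) = 10/(-3) = 10*(-1/3) = -10/3)
B(h, r) = -3/481 (B(h, r) = 1/(-10/3 - 157) = 1/(-481/3) = -3/481)
B(-93, k(5)) - 1*(-48704) = -3/481 - 1*(-48704) = -3/481 + 48704 = 23426621/481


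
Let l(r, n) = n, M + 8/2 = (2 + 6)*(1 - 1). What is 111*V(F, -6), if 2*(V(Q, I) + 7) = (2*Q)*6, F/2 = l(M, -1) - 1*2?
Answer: -4773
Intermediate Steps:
M = -4 (M = -4 + (2 + 6)*(1 - 1) = -4 + 8*0 = -4 + 0 = -4)
F = -6 (F = 2*(-1 - 1*2) = 2*(-1 - 2) = 2*(-3) = -6)
V(Q, I) = -7 + 6*Q (V(Q, I) = -7 + ((2*Q)*6)/2 = -7 + (12*Q)/2 = -7 + 6*Q)
111*V(F, -6) = 111*(-7 + 6*(-6)) = 111*(-7 - 36) = 111*(-43) = -4773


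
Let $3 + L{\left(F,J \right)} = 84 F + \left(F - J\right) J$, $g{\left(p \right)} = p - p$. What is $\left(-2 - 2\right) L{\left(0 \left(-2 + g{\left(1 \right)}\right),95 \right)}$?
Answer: $36112$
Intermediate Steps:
$g{\left(p \right)} = 0$
$L{\left(F,J \right)} = -3 + 84 F + J \left(F - J\right)$ ($L{\left(F,J \right)} = -3 + \left(84 F + \left(F - J\right) J\right) = -3 + \left(84 F + J \left(F - J\right)\right) = -3 + 84 F + J \left(F - J\right)$)
$\left(-2 - 2\right) L{\left(0 \left(-2 + g{\left(1 \right)}\right),95 \right)} = \left(-2 - 2\right) \left(-3 - 95^{2} + 84 \cdot 0 \left(-2 + 0\right) + 0 \left(-2 + 0\right) 95\right) = \left(-2 - 2\right) \left(-3 - 9025 + 84 \cdot 0 \left(-2\right) + 0 \left(-2\right) 95\right) = - 4 \left(-3 - 9025 + 84 \cdot 0 + 0 \cdot 95\right) = - 4 \left(-3 - 9025 + 0 + 0\right) = \left(-4\right) \left(-9028\right) = 36112$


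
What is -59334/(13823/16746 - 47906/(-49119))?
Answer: -16268330096172/493735271 ≈ -32950.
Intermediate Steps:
-59334/(13823/16746 - 47906/(-49119)) = -59334/(13823*(1/16746) - 47906*(-1/49119)) = -59334/(13823/16746 + 47906/49119) = -59334/493735271/274182258 = -59334*274182258/493735271 = -16268330096172/493735271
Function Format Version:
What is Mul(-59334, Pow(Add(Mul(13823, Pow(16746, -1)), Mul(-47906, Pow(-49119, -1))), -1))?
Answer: Rational(-16268330096172, 493735271) ≈ -32950.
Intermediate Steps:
Mul(-59334, Pow(Add(Mul(13823, Pow(16746, -1)), Mul(-47906, Pow(-49119, -1))), -1)) = Mul(-59334, Pow(Add(Mul(13823, Rational(1, 16746)), Mul(-47906, Rational(-1, 49119))), -1)) = Mul(-59334, Pow(Add(Rational(13823, 16746), Rational(47906, 49119)), -1)) = Mul(-59334, Pow(Rational(493735271, 274182258), -1)) = Mul(-59334, Rational(274182258, 493735271)) = Rational(-16268330096172, 493735271)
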